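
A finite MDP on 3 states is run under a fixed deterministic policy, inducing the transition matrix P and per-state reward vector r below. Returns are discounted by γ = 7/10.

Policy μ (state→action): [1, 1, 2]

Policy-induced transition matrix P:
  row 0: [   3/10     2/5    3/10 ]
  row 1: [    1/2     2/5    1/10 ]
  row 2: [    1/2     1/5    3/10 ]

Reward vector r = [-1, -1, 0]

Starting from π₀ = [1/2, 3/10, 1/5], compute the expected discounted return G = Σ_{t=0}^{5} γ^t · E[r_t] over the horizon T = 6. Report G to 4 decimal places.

t=0: π = [0.5000, 0.3000, 0.2000], E[r] = -0.8000, γ^t·E[r] = -0.800000, running G = -0.800000
t=1: π = [0.4000, 0.3600, 0.2400], E[r] = -0.7600, γ^t·E[r] = -0.532000, running G = -1.332000
t=2: π = [0.4200, 0.3520, 0.2280], E[r] = -0.7720, γ^t·E[r] = -0.378280, running G = -1.710280
t=3: π = [0.4160, 0.3544, 0.2296], E[r] = -0.7704, γ^t·E[r] = -0.264247, running G = -1.974527
t=4: π = [0.4168, 0.3541, 0.2291], E[r] = -0.7709, γ^t·E[r] = -0.185088, running G = -2.159615
t=5: π = [0.4166, 0.3542, 0.2292], E[r] = -0.7708, γ^t·E[r] = -0.129551, running G = -2.289167

G = -2.2892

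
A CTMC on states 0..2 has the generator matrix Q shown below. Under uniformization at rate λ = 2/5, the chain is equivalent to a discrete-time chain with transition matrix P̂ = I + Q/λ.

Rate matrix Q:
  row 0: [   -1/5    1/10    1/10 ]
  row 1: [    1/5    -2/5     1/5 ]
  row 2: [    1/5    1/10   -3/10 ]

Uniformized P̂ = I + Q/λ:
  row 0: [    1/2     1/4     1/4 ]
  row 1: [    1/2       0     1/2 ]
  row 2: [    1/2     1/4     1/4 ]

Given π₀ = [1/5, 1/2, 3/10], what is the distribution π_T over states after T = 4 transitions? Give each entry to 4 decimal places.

t=0: π = [0.2000, 0.5000, 0.3000]
t=1: π = [0.5000, 0.1250, 0.3750]
t=2: π = [0.5000, 0.2188, 0.2813]
t=3: π = [0.5000, 0.1953, 0.3047]
t=4: π = [0.5000, 0.2012, 0.2988]

π = [0.5000, 0.2012, 0.2988]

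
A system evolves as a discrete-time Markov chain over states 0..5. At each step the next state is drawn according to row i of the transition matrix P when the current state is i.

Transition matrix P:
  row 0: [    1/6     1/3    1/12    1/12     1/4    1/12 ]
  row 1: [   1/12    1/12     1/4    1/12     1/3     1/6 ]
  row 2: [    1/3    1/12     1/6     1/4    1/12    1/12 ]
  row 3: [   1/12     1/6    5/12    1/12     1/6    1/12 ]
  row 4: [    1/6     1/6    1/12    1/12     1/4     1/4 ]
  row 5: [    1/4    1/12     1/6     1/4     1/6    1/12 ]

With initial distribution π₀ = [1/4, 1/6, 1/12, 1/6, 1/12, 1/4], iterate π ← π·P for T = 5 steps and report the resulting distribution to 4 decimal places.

π = [0.1833, 0.1580, 0.1808, 0.1354, 0.2108, 0.1316]

t=0: π = [0.2500, 0.1667, 0.0833, 0.1667, 0.0833, 0.2500]
t=1: π = [0.1736, 0.1667, 0.1944, 0.1389, 0.2153, 0.1111]
t=2: π = [0.1829, 0.1563, 0.1829, 0.1343, 0.2106, 0.1331]
t=3: π = [0.1840, 0.1578, 0.1805, 0.1360, 0.2103, 0.1315]
t=4: π = [0.1832, 0.1582, 0.1810, 0.1353, 0.2108, 0.1315]
t=5: π = [0.1833, 0.1580, 0.1808, 0.1354, 0.2108, 0.1316]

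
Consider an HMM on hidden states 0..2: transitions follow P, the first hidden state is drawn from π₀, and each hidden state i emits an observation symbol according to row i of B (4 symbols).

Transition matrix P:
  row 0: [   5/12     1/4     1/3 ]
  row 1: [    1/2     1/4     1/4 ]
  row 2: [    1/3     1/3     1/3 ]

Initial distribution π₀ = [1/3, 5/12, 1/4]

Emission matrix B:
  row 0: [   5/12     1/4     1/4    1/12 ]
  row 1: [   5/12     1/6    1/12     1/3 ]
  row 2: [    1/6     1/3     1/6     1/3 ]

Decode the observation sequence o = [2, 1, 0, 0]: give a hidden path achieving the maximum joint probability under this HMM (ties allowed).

t=0: δ = [8.333e-02, 3.472e-02, 4.167e-02]  (obs o_0=2)
t=1: δ = [8.681e-03, 3.472e-03, 9.259e-03]  ψ = [0, 0, 0]  (obs o_1=1)
t=2: δ = [1.507e-03, 1.286e-03, 5.144e-04]  ψ = [0, 2, 2]  (obs o_2=0)
t=3: δ = [2.679e-04, 1.570e-04, 8.372e-05]  ψ = [1, 0, 0]  (obs o_3=0)
backtrack: best end state = 0; path = [0, 2, 1, 0]

path = [0, 2, 1, 0]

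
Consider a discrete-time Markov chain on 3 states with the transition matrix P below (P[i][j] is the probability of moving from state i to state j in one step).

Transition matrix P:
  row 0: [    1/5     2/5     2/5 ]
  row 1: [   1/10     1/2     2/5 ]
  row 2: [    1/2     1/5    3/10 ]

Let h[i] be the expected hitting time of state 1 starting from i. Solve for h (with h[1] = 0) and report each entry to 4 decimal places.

h = [3.0556, 0.0000, 3.6111]

First-step conditioning: h[1] = 0; for i ≠ 1, h[i] = 1 + Σ_k P[i][k]·h[k].
  h[0] = 1 + 1/5·h[0] + 2/5·h[2]
  h[2] = 1 + 1/2·h[0] + 3/10·h[2]
Solving the 2×2 linear system over states ≠ 1 gives exactly h = [55/18, 0, 65/18] (h[1] = 0 is the target).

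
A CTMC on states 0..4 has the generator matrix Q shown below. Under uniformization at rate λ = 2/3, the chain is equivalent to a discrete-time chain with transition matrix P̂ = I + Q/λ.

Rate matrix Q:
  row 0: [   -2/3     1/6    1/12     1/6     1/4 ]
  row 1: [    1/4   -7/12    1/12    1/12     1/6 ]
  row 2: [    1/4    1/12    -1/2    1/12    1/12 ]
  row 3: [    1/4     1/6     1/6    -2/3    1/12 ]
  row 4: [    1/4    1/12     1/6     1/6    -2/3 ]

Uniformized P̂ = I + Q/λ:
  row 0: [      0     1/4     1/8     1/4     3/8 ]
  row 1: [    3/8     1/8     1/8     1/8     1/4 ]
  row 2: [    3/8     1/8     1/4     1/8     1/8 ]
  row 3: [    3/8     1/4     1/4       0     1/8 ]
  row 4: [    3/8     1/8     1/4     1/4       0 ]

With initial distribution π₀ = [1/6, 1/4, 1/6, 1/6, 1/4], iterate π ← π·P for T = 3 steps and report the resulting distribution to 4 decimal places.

π = [0.2783, 0.1779, 0.1948, 0.1619, 0.1870]

t=0: π = [0.1667, 0.2500, 0.1667, 0.1667, 0.2500]
t=1: π = [0.3125, 0.1667, 0.1979, 0.1563, 0.1667]
t=2: π = [0.2578, 0.1836, 0.1901, 0.1654, 0.2031]
t=3: π = [0.2783, 0.1779, 0.1948, 0.1619, 0.1870]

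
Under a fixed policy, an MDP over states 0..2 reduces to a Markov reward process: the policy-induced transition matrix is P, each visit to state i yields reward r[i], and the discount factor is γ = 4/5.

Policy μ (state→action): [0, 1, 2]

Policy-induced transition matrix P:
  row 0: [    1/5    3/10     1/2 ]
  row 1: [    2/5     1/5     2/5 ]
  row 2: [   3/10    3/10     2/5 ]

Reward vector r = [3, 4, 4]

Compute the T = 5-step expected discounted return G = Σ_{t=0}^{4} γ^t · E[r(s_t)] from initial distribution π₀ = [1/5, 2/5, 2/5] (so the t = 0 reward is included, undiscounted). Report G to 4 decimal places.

G = 12.5278

t=0: π = [0.2000, 0.4000, 0.4000], E[r] = 3.8000, γ^t·E[r] = 3.800000, running G = 3.800000
t=1: π = [0.3200, 0.2600, 0.4200], E[r] = 3.6800, γ^t·E[r] = 2.944000, running G = 6.744000
t=2: π = [0.2940, 0.2740, 0.4320], E[r] = 3.7060, γ^t·E[r] = 2.371840, running G = 9.115840
t=3: π = [0.2980, 0.2726, 0.4294], E[r] = 3.7020, γ^t·E[r] = 1.895424, running G = 11.011264
t=4: π = [0.2975, 0.2727, 0.4298], E[r] = 3.7025, γ^t·E[r] = 1.516560, running G = 12.527824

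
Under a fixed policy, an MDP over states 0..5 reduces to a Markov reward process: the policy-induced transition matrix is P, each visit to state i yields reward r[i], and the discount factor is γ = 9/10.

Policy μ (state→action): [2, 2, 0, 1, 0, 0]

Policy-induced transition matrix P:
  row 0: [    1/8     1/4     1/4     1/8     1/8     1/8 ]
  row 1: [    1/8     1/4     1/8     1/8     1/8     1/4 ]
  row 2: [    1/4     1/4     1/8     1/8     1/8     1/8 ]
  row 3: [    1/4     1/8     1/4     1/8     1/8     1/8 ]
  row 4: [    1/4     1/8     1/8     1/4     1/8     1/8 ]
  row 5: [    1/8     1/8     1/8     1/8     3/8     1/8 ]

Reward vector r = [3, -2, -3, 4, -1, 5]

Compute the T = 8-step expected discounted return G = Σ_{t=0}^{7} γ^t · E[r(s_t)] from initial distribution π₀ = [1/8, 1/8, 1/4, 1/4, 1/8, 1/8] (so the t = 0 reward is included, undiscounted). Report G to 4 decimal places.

t=0: π = [0.1250, 0.1250, 0.2500, 0.2500, 0.1250, 0.1250], E[r] = 0.8750, γ^t·E[r] = 0.875000, running G = 0.875000
t=1: π = [0.2031, 0.1875, 0.1719, 0.1406, 0.1563, 0.1406], E[r] = 0.8281, γ^t·E[r] = 0.745313, running G = 1.620313
t=2: π = [0.1836, 0.1953, 0.1680, 0.1445, 0.1602, 0.1484], E[r] = 0.8164, γ^t·E[r] = 0.661289, running G = 2.281602
t=3: π = [0.1841, 0.1934, 0.1660, 0.1450, 0.1621, 0.1494], E[r] = 0.8325, γ^t·E[r] = 0.606907, running G = 2.888508
t=4: π = [0.1841, 0.1929, 0.1661, 0.1453, 0.1624, 0.1492], E[r] = 0.8327, γ^t·E[r] = 0.546336, running G = 3.434845
t=5: π = [0.1842, 0.1929, 0.1662, 0.1453, 0.1623, 0.1491], E[r] = 0.8328, γ^t·E[r] = 0.491757, running G = 3.926601
t=6: π = [0.1842, 0.1929, 0.1662, 0.1453, 0.1623, 0.1491], E[r] = 0.8327, γ^t·E[r] = 0.442531, running G = 4.369132
t=7: π = [0.1842, 0.1929, 0.1662, 0.1453, 0.1623, 0.1491], E[r] = 0.8327, γ^t·E[r] = 0.398275, running G = 4.767407

G = 4.7674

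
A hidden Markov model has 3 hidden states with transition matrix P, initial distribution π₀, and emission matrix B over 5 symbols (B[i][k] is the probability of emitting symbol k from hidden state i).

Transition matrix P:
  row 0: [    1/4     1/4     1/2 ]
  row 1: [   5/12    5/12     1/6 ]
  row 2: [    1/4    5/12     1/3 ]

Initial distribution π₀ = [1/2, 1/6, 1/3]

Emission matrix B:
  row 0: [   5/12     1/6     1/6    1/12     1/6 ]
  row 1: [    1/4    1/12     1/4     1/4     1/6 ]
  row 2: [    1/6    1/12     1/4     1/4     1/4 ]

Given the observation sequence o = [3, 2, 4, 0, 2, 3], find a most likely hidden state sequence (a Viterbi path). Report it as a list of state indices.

path = [2, 1, 1, 0, 2, 1]

t=0: δ = [4.167e-02, 4.167e-02, 8.333e-02]  (obs o_0=3)
t=1: δ = [3.472e-03, 8.681e-03, 6.944e-03]  ψ = [2, 2, 2]  (obs o_1=2)
t=2: δ = [6.028e-04, 6.028e-04, 5.787e-04]  ψ = [1, 1, 2]  (obs o_2=4)
t=3: δ = [1.047e-04, 6.279e-05, 5.023e-05]  ψ = [1, 1, 0]  (obs o_3=0)
t=4: δ = [4.361e-06, 6.541e-06, 1.308e-05]  ψ = [0, 0, 0]  (obs o_4=2)
t=5: δ = [2.725e-07, 1.363e-06, 1.090e-06]  ψ = [2, 2, 2]  (obs o_5=3)
backtrack: best end state = 1; path = [2, 1, 1, 0, 2, 1]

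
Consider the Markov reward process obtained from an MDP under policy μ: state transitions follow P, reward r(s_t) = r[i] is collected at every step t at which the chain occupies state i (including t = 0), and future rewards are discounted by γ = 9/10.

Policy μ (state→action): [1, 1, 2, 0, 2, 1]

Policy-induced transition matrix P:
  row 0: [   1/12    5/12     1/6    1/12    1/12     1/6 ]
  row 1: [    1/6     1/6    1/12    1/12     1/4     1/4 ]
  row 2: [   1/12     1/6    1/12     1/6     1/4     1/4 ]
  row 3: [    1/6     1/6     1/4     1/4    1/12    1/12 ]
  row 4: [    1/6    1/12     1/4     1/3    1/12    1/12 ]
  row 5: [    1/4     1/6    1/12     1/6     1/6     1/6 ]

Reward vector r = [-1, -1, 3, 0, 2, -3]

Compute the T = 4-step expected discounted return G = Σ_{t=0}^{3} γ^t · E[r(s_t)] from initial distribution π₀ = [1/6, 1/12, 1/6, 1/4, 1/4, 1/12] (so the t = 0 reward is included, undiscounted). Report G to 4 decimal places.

G = 0.4047

t=0: π = [0.1667, 0.0833, 0.1667, 0.2500, 0.2500, 0.0833], E[r] = 0.5000, γ^t·E[r] = 0.500000, running G = 0.500000
t=1: π = [0.1458, 0.1875, 0.1806, 0.2083, 0.1319, 0.1458], E[r] = 0.0347, γ^t·E[r] = 0.031250, running G = 0.531250
t=2: π = [0.1516, 0.1921, 0.1522, 0.1782, 0.1568, 0.1690], E[r] = -0.0804, γ^t·E[r] = -0.065156, running G = 0.466094
t=3: π = [0.1554, 0.1915, 0.1518, 0.1790, 0.1548, 0.1674], E[r] = -0.0842, γ^t·E[r] = -0.061383, running G = 0.404711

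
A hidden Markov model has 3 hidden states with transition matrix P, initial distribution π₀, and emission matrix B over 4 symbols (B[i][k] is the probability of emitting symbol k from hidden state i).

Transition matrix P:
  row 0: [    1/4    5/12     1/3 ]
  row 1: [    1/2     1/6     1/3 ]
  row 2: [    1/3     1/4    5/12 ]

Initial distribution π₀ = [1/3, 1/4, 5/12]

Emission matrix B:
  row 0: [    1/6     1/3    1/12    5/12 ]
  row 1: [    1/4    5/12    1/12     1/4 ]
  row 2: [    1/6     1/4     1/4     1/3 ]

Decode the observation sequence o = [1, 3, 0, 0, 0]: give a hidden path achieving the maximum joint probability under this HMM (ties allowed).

t=0: δ = [1.111e-01, 1.042e-01, 1.042e-01]  (obs o_0=1)
t=1: δ = [2.170e-02, 1.157e-02, 1.447e-02]  ψ = [1, 0, 2]  (obs o_1=3)
t=2: δ = [9.645e-04, 2.261e-03, 1.206e-03]  ψ = [1, 0, 0]  (obs o_2=0)
t=3: δ = [1.884e-04, 1.005e-04, 1.256e-04]  ψ = [1, 0, 1]  (obs o_3=0)
t=4: δ = [8.372e-06, 1.962e-05, 1.047e-05]  ψ = [1, 0, 0]  (obs o_4=0)
backtrack: best end state = 1; path = [1, 0, 1, 0, 1]

path = [1, 0, 1, 0, 1]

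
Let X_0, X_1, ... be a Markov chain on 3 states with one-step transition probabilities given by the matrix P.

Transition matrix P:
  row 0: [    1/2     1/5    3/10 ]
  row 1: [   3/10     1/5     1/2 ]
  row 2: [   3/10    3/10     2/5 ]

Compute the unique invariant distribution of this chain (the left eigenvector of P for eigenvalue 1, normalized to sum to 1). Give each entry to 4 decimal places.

π = [0.3750, 0.2386, 0.3864]

Balance equations π_j = Σ_i π_i·P[i][j]:
  π_0 = 1/2·π_0 + 3/10·π_1 + 3/10·π_2
  π_1 = 1/5·π_0 + 1/5·π_1 + 3/10·π_2
  normalize: π_0 + π_1 + π_2 = 1
Solving the linear system gives exactly π = [3/8, 21/88, 17/44].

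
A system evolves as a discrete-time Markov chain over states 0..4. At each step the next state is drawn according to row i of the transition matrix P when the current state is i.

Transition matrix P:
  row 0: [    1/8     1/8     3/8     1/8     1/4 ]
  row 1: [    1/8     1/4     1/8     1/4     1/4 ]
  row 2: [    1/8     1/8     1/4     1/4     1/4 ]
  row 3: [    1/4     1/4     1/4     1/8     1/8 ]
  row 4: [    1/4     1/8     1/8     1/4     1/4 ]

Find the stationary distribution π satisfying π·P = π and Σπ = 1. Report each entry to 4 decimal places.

Balance equations π_j = Σ_i π_i·P[i][j]:
  π_0 = 1/8·π_0 + 1/8·π_1 + 1/8·π_2 + 1/4·π_3 + 1/4·π_4
  π_1 = 1/8·π_0 + 1/4·π_1 + 1/8·π_2 + 1/4·π_3 + 1/8·π_4
  π_2 = 3/8·π_0 + 1/8·π_1 + 1/4·π_2 + 1/4·π_3 + 1/8·π_4
  π_3 = 1/8·π_0 + 1/4·π_1 + 1/4·π_2 + 1/8·π_3 + 1/4·π_4
  normalize: π_0 + π_1 + π_2 + π_3 + π_4 = 1
Solving the linear system gives exactly π = [104/583, 701/4081, 909/4081, 118/583, 131/583].

π = [0.1784, 0.1718, 0.2227, 0.2024, 0.2247]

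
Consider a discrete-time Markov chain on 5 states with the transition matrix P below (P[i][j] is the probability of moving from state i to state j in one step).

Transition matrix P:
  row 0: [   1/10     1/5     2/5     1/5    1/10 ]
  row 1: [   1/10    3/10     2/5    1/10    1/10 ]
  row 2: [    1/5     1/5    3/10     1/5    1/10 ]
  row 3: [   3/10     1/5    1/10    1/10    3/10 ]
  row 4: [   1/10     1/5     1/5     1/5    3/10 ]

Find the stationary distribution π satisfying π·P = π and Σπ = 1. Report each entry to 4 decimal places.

Balance equations π_j = Σ_i π_i·P[i][j]:
  π_0 = 1/10·π_0 + 1/10·π_1 + 1/5·π_2 + 3/10·π_3 + 1/10·π_4
  π_1 = 1/5·π_0 + 3/10·π_1 + 1/5·π_2 + 1/5·π_3 + 1/5·π_4
  π_2 = 2/5·π_0 + 2/5·π_1 + 3/10·π_2 + 1/10·π_3 + 1/5·π_4
  π_3 = 1/5·π_0 + 1/10·π_1 + 1/5·π_2 + 1/10·π_3 + 1/5·π_4
  normalize: π_0 + π_1 + π_2 + π_3 + π_4 = 1
Solving the linear system gives exactly π = [1405/8712, 2/9, 1261/4356, 16/99, 131/792].

π = [0.1613, 0.2222, 0.2895, 0.1616, 0.1654]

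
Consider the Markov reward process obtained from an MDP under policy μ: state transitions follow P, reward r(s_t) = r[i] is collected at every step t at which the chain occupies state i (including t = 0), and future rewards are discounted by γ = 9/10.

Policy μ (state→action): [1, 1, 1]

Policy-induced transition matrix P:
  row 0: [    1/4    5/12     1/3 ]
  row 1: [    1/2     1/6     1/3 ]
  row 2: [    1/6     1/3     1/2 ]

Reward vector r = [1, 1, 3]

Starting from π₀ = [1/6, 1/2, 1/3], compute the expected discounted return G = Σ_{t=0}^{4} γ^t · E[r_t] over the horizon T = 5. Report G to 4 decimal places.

t=0: π = [0.1667, 0.5000, 0.3333], E[r] = 1.6667, γ^t·E[r] = 1.666667, running G = 1.666667
t=1: π = [0.3472, 0.2639, 0.3889], E[r] = 1.7778, γ^t·E[r] = 1.600000, running G = 3.266667
t=2: π = [0.2836, 0.3183, 0.3981], E[r] = 1.7963, γ^t·E[r] = 1.455000, running G = 4.721667
t=3: π = [0.2964, 0.3039, 0.3997], E[r] = 1.7994, γ^t·E[r] = 1.311750, running G = 6.033417
t=4: π = [0.2927, 0.3074, 0.3999], E[r] = 1.7999, γ^t·E[r] = 1.180913, running G = 7.214329

G = 7.2143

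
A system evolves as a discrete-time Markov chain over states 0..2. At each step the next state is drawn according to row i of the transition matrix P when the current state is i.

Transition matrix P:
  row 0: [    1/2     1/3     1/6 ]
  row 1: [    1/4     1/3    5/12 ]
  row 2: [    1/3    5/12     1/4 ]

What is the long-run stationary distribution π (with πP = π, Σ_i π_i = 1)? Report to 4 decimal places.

π = [0.3643, 0.3566, 0.2791]

Balance equations π_j = Σ_i π_i·P[i][j]:
  π_0 = 1/2·π_0 + 1/4·π_1 + 1/3·π_2
  π_1 = 1/3·π_0 + 1/3·π_1 + 5/12·π_2
  normalize: π_0 + π_1 + π_2 = 1
Solving the linear system gives exactly π = [47/129, 46/129, 12/43].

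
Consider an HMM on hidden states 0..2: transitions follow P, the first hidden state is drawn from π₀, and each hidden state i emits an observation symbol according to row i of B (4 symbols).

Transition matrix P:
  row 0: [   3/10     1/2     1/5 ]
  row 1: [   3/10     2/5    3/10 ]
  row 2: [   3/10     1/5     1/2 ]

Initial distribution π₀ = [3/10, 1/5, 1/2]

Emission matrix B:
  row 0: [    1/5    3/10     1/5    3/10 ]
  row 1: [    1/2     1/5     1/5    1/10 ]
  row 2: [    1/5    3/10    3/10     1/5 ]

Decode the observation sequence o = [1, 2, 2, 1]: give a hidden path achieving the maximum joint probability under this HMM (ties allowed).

path = [2, 2, 2, 2]

t=0: δ = [9.000e-02, 4.000e-02, 1.500e-01]  (obs o_0=1)
t=1: δ = [9.000e-03, 9.000e-03, 2.250e-02]  ψ = [2, 0, 2]  (obs o_1=2)
t=2: δ = [1.350e-03, 9.000e-04, 3.375e-03]  ψ = [2, 0, 2]  (obs o_2=2)
t=3: δ = [3.037e-04, 1.350e-04, 5.062e-04]  ψ = [2, 0, 2]  (obs o_3=1)
backtrack: best end state = 2; path = [2, 2, 2, 2]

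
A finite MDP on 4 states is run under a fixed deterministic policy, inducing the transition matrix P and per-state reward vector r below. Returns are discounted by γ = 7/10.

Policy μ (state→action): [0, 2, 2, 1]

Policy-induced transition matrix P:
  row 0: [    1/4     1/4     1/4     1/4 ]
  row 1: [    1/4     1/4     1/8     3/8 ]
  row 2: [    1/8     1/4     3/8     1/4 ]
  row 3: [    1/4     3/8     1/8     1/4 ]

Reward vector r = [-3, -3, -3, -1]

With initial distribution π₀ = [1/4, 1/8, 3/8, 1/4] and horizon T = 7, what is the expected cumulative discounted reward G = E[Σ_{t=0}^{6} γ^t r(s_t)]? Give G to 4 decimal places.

t=0: π = [0.2500, 0.1250, 0.3750, 0.2500], E[r] = -2.5000, γ^t·E[r] = -2.500000, running G = -2.500000
t=1: π = [0.2031, 0.2813, 0.2500, 0.2656], E[r] = -2.4688, γ^t·E[r] = -1.728125, running G = -4.228125
t=2: π = [0.2188, 0.2832, 0.2129, 0.2852], E[r] = -2.4297, γ^t·E[r] = -1.190547, running G = -5.418672
t=3: π = [0.2234, 0.2856, 0.2056, 0.2854], E[r] = -2.4292, γ^t·E[r] = -0.833215, running G = -6.251887
t=4: π = [0.2243, 0.2857, 0.2043, 0.2857], E[r] = -2.4286, γ^t·E[r] = -0.583104, running G = -6.834991
t=5: π = [0.2245, 0.2857, 0.2041, 0.2857], E[r] = -2.4286, γ^t·E[r] = -0.408172, running G = -7.243163
t=6: π = [0.2245, 0.2857, 0.2041, 0.2857], E[r] = -2.4286, γ^t·E[r] = -0.285719, running G = -7.528882

G = -7.5289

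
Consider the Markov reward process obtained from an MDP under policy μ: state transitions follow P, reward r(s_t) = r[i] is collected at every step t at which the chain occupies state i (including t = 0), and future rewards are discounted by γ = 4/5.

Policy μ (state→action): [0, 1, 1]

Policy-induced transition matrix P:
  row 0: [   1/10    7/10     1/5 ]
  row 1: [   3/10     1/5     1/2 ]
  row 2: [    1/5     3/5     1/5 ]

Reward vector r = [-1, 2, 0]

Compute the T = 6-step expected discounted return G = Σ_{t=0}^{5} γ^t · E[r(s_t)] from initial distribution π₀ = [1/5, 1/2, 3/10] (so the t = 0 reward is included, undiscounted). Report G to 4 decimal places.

t=0: π = [0.2000, 0.5000, 0.3000], E[r] = 0.8000, γ^t·E[r] = 0.800000, running G = 0.800000
t=1: π = [0.2300, 0.4200, 0.3500], E[r] = 0.6100, γ^t·E[r] = 0.488000, running G = 1.288000
t=2: π = [0.2190, 0.4550, 0.3260], E[r] = 0.6910, γ^t·E[r] = 0.442240, running G = 1.730240
t=3: π = [0.2236, 0.4399, 0.3365], E[r] = 0.6562, γ^t·E[r] = 0.335974, running G = 2.066214
t=4: π = [0.2216, 0.4464, 0.3320], E[r] = 0.6712, γ^t·E[r] = 0.274911, running G = 2.341126
t=5: π = [0.2225, 0.4436, 0.3339], E[r] = 0.6647, γ^t·E[r] = 0.217818, running G = 2.558944

G = 2.5589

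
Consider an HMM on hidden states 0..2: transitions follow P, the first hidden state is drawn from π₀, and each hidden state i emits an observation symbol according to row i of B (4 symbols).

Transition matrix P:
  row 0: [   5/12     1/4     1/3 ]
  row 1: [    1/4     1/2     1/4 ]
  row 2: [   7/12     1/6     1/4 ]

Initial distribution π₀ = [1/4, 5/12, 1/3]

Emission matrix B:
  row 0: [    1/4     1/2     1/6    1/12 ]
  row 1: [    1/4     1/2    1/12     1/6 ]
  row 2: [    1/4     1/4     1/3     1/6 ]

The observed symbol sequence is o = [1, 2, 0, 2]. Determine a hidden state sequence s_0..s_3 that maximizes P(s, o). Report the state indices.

t=0: δ = [1.250e-01, 2.083e-01, 8.333e-02]  (obs o_0=1)
t=1: δ = [8.681e-03, 8.681e-03, 1.736e-02]  ψ = [0, 1, 1]  (obs o_1=2)
t=2: δ = [2.532e-03, 1.085e-03, 1.085e-03]  ψ = [2, 1, 2]  (obs o_2=0)
t=3: δ = [1.758e-04, 5.275e-05, 2.813e-04]  ψ = [0, 0, 0]  (obs o_3=2)
backtrack: best end state = 2; path = [1, 2, 0, 2]

path = [1, 2, 0, 2]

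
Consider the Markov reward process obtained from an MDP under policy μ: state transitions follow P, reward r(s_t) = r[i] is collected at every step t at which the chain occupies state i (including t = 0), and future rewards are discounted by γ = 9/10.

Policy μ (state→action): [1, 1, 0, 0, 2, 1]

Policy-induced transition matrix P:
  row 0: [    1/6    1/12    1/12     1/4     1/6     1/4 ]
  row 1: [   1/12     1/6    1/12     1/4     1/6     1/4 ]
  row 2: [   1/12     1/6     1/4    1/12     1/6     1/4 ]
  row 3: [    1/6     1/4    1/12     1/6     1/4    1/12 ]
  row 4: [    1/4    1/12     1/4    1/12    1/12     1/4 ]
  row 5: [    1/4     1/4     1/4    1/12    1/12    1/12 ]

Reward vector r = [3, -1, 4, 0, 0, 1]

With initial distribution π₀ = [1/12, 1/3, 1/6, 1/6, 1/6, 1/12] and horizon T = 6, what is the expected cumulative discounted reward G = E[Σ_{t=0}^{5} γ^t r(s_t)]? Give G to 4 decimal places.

t=0: π = [0.0833, 0.3333, 0.1667, 0.1667, 0.1667, 0.0833], E[r] = 0.6667, γ^t·E[r] = 0.666667, running G = 0.666667
t=1: π = [0.1458, 0.1667, 0.1528, 0.1667, 0.1597, 0.2083], E[r] = 1.0903, γ^t·E[r] = 0.981250, running G = 1.647917
t=2: π = [0.1707, 0.1725, 0.1701, 0.1493, 0.1499, 0.1875], E[r] = 1.2078, γ^t·E[r] = 0.978281, running G = 2.626198
t=3: π = [0.1662, 0.1680, 0.1679, 0.1530, 0.1510, 0.1939], E[r] = 1.1962, γ^t·E[r] = 0.872051, running G = 3.498249
t=4: π = [0.1674, 0.1691, 0.1688, 0.1518, 0.1507, 0.1922], E[r] = 1.2005, γ^t·E[r] = 0.787633, running G = 4.285881
t=5: π = [0.1671, 0.1688, 0.1686, 0.1521, 0.1507, 0.1927], E[r] = 1.1995, γ^t·E[r] = 0.708307, running G = 4.994188

G = 4.9942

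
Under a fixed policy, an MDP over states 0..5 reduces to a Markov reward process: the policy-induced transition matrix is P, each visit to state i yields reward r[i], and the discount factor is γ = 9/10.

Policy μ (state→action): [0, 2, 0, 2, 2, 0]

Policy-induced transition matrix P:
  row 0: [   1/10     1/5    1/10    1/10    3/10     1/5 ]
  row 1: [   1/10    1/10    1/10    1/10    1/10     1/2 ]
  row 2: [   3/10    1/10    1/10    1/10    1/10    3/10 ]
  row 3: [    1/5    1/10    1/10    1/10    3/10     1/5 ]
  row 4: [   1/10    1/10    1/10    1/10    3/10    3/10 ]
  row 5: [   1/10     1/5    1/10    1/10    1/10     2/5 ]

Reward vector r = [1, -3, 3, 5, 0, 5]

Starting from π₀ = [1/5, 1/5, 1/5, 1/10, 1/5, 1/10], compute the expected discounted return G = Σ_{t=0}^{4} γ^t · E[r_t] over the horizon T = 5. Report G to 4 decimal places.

t=0: π = [0.2000, 0.2000, 0.2000, 0.1000, 0.2000, 0.1000], E[r] = 1.2000, γ^t·E[r] = 1.200000, running G = 1.200000
t=1: π = [0.1500, 0.1300, 0.1000, 0.1000, 0.2000, 0.3200], E[r] = 2.1600, γ^t·E[r] = 1.944000, running G = 3.144000
t=2: π = [0.1300, 0.1470, 0.1000, 0.1000, 0.1900, 0.3330], E[r] = 2.1540, γ^t·E[r] = 1.744740, running G = 4.888740
t=3: π = [0.1300, 0.1463, 0.1000, 0.1000, 0.1840, 0.3397], E[r] = 2.1896, γ^t·E[r] = 1.596218, running G = 6.484958
t=4: π = [0.1300, 0.1470, 0.1000, 0.1000, 0.1828, 0.3402], E[r] = 2.1902, γ^t·E[r] = 1.437016, running G = 7.921975

G = 7.9220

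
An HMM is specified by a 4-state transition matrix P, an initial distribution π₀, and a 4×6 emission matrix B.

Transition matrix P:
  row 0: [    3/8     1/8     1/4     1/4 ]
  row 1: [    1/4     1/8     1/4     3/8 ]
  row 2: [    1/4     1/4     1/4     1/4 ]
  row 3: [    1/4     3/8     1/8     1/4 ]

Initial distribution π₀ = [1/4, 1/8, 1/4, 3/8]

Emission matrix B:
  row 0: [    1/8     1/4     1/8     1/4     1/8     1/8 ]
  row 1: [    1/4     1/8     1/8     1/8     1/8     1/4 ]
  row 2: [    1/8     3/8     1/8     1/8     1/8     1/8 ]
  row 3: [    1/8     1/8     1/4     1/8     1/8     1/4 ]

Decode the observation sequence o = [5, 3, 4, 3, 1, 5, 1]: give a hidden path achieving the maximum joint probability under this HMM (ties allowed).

path = [3, 0, 0, 0, 2, 1, 2]

t=0: δ = [3.125e-02, 3.125e-02, 3.125e-02, 9.375e-02]  (obs o_0=5)
t=1: δ = [5.859e-03, 4.395e-03, 1.465e-03, 2.930e-03]  ψ = [3, 3, 3, 3]  (obs o_1=3)
t=2: δ = [2.747e-04, 1.373e-04, 1.831e-04, 2.060e-04]  ψ = [0, 3, 0, 1]  (obs o_2=4)
t=3: δ = [2.575e-05, 9.656e-06, 8.583e-06, 8.583e-06]  ψ = [0, 3, 0, 0]  (obs o_3=3)
t=4: δ = [2.414e-06, 4.023e-07, 2.414e-06, 8.047e-07]  ψ = [0, 0, 0, 0]  (obs o_4=1)
t=5: δ = [1.132e-07, 1.509e-07, 7.544e-08, 1.509e-07]  ψ = [0, 2, 0, 0]  (obs o_5=5)
t=6: δ = [1.061e-08, 7.072e-09, 1.414e-08, 7.072e-09]  ψ = [0, 3, 1, 1]  (obs o_6=1)
backtrack: best end state = 2; path = [3, 0, 0, 0, 2, 1, 2]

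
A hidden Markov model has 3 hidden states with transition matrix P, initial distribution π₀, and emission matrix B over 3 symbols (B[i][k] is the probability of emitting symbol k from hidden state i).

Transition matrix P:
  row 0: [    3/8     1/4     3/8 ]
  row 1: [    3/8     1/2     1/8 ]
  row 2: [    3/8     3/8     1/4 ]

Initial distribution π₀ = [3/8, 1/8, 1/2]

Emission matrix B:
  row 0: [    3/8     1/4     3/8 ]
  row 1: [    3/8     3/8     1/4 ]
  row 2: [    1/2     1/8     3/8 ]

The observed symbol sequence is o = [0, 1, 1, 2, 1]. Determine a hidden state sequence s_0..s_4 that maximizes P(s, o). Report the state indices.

t=0: δ = [1.406e-01, 4.688e-02, 2.500e-01]  (obs o_0=0)
t=1: δ = [2.344e-02, 3.516e-02, 7.812e-03]  ψ = [2, 2, 2]  (obs o_1=1)
t=2: δ = [3.296e-03, 6.592e-03, 1.099e-03]  ψ = [1, 1, 0]  (obs o_2=1)
t=3: δ = [9.270e-04, 8.240e-04, 4.635e-04]  ψ = [1, 1, 0]  (obs o_3=2)
t=4: δ = [8.690e-05, 1.545e-04, 4.345e-05]  ψ = [0, 1, 0]  (obs o_4=1)
backtrack: best end state = 1; path = [2, 1, 1, 1, 1]

path = [2, 1, 1, 1, 1]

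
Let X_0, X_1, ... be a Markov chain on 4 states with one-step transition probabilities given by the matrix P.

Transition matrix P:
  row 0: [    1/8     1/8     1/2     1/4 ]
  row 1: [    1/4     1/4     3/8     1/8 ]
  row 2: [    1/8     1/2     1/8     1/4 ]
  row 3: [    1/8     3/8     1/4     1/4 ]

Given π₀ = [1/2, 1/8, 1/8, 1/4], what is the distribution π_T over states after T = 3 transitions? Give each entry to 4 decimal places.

t=0: π = [0.5000, 0.1250, 0.1250, 0.2500]
t=1: π = [0.1406, 0.2500, 0.3750, 0.2344]
t=2: π = [0.1563, 0.3555, 0.2695, 0.2188]
t=3: π = [0.1694, 0.3252, 0.2998, 0.2056]

π = [0.1694, 0.3252, 0.2998, 0.2056]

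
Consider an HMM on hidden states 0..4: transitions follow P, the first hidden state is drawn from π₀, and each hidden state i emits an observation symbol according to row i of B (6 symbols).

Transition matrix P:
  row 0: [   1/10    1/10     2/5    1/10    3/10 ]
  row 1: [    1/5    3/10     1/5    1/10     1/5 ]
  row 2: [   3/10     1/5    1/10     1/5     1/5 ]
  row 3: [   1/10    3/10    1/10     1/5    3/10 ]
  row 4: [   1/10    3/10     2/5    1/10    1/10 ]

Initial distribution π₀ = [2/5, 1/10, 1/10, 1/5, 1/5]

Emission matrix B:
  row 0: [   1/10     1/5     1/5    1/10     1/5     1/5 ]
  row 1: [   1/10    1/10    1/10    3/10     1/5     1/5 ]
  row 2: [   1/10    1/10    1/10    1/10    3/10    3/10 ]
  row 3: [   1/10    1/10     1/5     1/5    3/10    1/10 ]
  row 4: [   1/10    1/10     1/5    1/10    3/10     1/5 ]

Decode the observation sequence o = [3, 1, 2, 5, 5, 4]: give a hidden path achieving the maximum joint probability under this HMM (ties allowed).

path = [0, 2, 0, 2, 0, 2]

t=0: δ = [4.000e-02, 3.000e-02, 1.000e-02, 4.000e-02, 2.000e-02]  (obs o_0=3)
t=1: δ = [1.200e-03, 1.200e-03, 1.600e-03, 8.000e-04, 1.200e-03]  ψ = [1, 3, 0, 3, 0]  (obs o_1=1)
t=2: δ = [9.600e-05, 3.600e-05, 4.800e-05, 6.400e-05, 7.200e-05]  ψ = [2, 1, 0, 2, 0]  (obs o_2=2)
t=3: δ = [2.880e-06, 4.320e-06, 1.152e-05, 1.280e-06, 5.760e-06]  ψ = [2, 4, 0, 3, 0]  (obs o_3=5)
t=4: δ = [6.912e-07, 4.608e-07, 6.912e-07, 2.304e-07, 4.608e-07]  ψ = [2, 2, 4, 2, 2]  (obs o_4=5)
t=5: δ = [4.147e-08, 2.765e-08, 8.294e-08, 4.147e-08, 6.221e-08]  ψ = [2, 1, 0, 2, 0]  (obs o_5=4)
backtrack: best end state = 2; path = [0, 2, 0, 2, 0, 2]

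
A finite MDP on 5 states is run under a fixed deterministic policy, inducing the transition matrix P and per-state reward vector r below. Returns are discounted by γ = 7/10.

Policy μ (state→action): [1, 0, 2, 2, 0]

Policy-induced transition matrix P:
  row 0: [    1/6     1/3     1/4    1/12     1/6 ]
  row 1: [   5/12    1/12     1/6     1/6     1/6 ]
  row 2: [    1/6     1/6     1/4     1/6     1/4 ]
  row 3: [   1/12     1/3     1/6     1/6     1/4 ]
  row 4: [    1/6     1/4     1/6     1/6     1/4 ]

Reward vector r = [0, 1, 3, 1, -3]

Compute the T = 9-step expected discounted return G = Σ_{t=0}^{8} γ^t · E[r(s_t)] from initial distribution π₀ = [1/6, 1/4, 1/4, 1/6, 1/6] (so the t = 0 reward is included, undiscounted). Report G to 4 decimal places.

G = 1.4003

t=0: π = [0.1667, 0.2500, 0.2500, 0.1667, 0.1667], E[r] = 0.6667, γ^t·E[r] = 0.666667, running G = 0.666667
t=1: π = [0.2153, 0.2153, 0.2014, 0.1528, 0.2153], E[r] = 0.3264, γ^t·E[r] = 0.228472, running G = 0.895139
t=2: π = [0.2078, 0.2280, 0.2014, 0.1487, 0.2141], E[r] = 0.3385, γ^t·E[r] = 0.165885, running G = 1.061024
t=3: π = [0.2113, 0.2249, 0.2008, 0.1494, 0.2137], E[r] = 0.3355, γ^t·E[r] = 0.115078, running G = 1.176102
t=4: π = [0.2105, 0.2258, 0.2010, 0.1491, 0.2137], E[r] = 0.3370, γ^t·E[r] = 0.080903, running G = 1.257005
t=5: π = [0.2107, 0.2256, 0.2010, 0.1491, 0.2136], E[r] = 0.3366, γ^t·E[r] = 0.056578, running G = 1.313583
t=6: π = [0.2106, 0.2256, 0.2010, 0.1491, 0.2136], E[r] = 0.3367, γ^t·E[r] = 0.039617, running G = 1.353199
t=7: π = [0.2107, 0.2256, 0.2010, 0.1491, 0.2136], E[r] = 0.3367, γ^t·E[r] = 0.027729, running G = 1.380929
t=8: π = [0.2106, 0.2256, 0.2010, 0.1491, 0.2136], E[r] = 0.3367, γ^t·E[r] = 0.019411, running G = 1.400340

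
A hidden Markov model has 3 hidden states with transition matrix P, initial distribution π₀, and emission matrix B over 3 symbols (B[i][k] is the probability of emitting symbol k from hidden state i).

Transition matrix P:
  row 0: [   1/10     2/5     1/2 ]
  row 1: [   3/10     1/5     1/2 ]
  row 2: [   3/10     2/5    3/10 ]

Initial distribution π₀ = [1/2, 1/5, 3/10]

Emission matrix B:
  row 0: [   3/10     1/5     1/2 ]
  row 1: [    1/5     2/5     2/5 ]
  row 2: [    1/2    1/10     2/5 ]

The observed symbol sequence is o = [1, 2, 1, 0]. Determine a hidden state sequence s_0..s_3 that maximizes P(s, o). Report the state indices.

path = [0, 2, 1, 2]

t=0: δ = [1.000e-01, 8.000e-02, 3.000e-02]  (obs o_0=1)
t=1: δ = [1.200e-02, 1.600e-02, 2.000e-02]  ψ = [1, 0, 0]  (obs o_1=2)
t=2: δ = [1.200e-03, 3.200e-03, 8.000e-04]  ψ = [2, 2, 1]  (obs o_2=1)
t=3: δ = [2.880e-04, 1.280e-04, 8.000e-04]  ψ = [1, 1, 1]  (obs o_3=0)
backtrack: best end state = 2; path = [0, 2, 1, 2]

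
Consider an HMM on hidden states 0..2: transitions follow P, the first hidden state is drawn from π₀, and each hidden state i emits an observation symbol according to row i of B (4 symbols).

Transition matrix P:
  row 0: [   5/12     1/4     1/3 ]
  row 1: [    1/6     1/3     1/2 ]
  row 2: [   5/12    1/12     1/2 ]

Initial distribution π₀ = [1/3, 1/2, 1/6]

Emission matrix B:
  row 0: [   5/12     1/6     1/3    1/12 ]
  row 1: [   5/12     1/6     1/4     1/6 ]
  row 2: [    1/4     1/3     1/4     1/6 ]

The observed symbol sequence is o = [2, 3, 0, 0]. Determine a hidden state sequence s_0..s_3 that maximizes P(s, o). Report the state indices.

path = [1, 2, 0, 0]

t=0: δ = [1.111e-01, 1.250e-01, 4.167e-02]  (obs o_0=2)
t=1: δ = [3.858e-03, 6.944e-03, 1.042e-02]  ψ = [0, 1, 1]  (obs o_1=3)
t=2: δ = [1.808e-03, 9.645e-04, 1.302e-03]  ψ = [2, 1, 2]  (obs o_2=0)
t=3: δ = [3.140e-04, 1.884e-04, 1.628e-04]  ψ = [0, 0, 2]  (obs o_3=0)
backtrack: best end state = 0; path = [1, 2, 0, 0]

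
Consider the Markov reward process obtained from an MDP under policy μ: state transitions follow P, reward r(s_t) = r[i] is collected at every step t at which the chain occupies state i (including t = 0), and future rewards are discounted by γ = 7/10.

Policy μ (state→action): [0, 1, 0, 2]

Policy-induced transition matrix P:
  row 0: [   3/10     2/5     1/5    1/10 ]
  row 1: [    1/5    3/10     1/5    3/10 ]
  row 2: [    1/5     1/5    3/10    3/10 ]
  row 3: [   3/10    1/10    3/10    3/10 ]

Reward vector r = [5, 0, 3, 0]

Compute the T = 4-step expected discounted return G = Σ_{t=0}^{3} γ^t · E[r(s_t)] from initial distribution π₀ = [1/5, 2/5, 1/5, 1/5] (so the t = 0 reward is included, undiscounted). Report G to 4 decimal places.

t=0: π = [0.2000, 0.4000, 0.2000, 0.2000], E[r] = 1.6000, γ^t·E[r] = 1.600000, running G = 1.600000
t=1: π = [0.2400, 0.2600, 0.2400, 0.2600], E[r] = 1.9200, γ^t·E[r] = 1.344000, running G = 2.944000
t=2: π = [0.2500, 0.2480, 0.2500, 0.2520], E[r] = 2.0000, γ^t·E[r] = 0.980000, running G = 3.924000
t=3: π = [0.2502, 0.2496, 0.2502, 0.2500], E[r] = 2.0016, γ^t·E[r] = 0.686549, running G = 4.610549

G = 4.6105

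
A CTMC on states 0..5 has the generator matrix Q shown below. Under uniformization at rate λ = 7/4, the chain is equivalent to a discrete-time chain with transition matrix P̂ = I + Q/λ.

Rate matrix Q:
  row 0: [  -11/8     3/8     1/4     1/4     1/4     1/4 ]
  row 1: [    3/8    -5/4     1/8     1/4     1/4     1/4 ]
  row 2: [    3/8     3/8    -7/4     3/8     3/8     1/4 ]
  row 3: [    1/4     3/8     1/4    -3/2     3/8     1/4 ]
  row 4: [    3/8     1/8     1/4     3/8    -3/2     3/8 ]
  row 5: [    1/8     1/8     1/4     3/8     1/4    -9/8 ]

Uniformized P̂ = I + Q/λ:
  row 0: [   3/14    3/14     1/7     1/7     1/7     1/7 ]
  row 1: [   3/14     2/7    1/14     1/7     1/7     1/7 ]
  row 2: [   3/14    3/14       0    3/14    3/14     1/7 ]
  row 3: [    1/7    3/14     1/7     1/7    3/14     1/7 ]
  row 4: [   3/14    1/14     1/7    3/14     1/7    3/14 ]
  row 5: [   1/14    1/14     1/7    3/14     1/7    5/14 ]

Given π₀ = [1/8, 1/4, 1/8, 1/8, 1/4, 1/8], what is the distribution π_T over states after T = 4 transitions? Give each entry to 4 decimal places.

π = [0.1736, 0.1754, 0.1140, 0.1767, 0.1636, 0.1966]

t=0: π = [0.1250, 0.2500, 0.1250, 0.1250, 0.2500, 0.1250]
t=1: π = [0.1875, 0.1786, 0.1071, 0.1786, 0.1607, 0.1875]
t=2: π = [0.1747, 0.1773, 0.1148, 0.1754, 0.1633, 0.1945]
t=3: π = [0.1740, 0.1758, 0.1138, 0.1766, 0.1636, 0.1962]
t=4: π = [0.1736, 0.1754, 0.1140, 0.1767, 0.1636, 0.1966]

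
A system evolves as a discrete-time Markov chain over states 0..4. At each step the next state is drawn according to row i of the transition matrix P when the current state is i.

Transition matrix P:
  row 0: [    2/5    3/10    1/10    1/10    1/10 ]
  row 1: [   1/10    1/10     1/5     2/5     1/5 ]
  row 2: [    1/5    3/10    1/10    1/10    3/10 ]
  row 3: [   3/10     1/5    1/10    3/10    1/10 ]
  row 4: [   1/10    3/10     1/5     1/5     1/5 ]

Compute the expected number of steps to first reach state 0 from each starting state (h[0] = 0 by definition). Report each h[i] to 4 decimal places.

First-step conditioning: h[0] = 0; for i ≠ 0, h[i] = 1 + Σ_k P[i][k]·h[k].
  h[1] = 1 + 1/10·h[1] + 1/5·h[2] + 2/5·h[3] + 1/5·h[4]
  h[2] = 1 + 3/10·h[1] + 1/10·h[2] + 1/10·h[3] + 3/10·h[4]
  h[3] = 1 + 1/5·h[1] + 1/10·h[2] + 3/10·h[3] + 1/10·h[4]
  h[4] = 1 + 3/10·h[1] + 1/5·h[2] + 1/5·h[3] + 1/5·h[4]
Solving the 4×4 linear system over states ≠ 0 gives exactly h = [0, 289/50, 139/25, 473/100, 599/100] (h[0] = 0 is the target).

h = [0.0000, 5.7800, 5.5600, 4.7300, 5.9900]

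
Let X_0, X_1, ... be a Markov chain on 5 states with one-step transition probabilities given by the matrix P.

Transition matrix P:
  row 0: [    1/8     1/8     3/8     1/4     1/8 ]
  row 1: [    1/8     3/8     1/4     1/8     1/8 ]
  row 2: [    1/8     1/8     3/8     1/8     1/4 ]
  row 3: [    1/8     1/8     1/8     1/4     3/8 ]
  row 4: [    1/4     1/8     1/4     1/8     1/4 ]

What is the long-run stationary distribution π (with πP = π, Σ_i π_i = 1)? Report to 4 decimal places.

Balance equations π_j = Σ_i π_i·P[i][j]:
  π_0 = 1/8·π_0 + 1/8·π_1 + 1/8·π_2 + 1/8·π_3 + 1/4·π_4
  π_1 = 1/8·π_0 + 3/8·π_1 + 1/8·π_2 + 1/8·π_3 + 1/8·π_4
  π_2 = 3/8·π_0 + 1/4·π_1 + 3/8·π_2 + 1/8·π_3 + 1/4·π_4
  π_3 = 1/4·π_0 + 1/8·π_1 + 1/8·π_2 + 1/4·π_3 + 1/8·π_4
  normalize: π_0 + π_1 + π_2 + π_3 + π_4 = 1
Solving the linear system gives exactly π = [419/2724, 1/6, 129/454, 449/2724, 157/681].

π = [0.1538, 0.1667, 0.2841, 0.1648, 0.2305]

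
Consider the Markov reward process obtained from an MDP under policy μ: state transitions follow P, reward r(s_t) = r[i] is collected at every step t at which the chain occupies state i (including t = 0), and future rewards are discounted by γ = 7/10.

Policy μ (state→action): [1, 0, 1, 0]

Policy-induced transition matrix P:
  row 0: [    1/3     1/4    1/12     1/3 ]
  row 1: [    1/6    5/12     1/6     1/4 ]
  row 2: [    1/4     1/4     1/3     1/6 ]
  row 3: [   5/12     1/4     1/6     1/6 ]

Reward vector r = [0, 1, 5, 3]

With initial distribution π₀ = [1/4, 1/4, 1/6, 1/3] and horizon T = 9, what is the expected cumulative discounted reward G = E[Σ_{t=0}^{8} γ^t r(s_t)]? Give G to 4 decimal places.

t=0: π = [0.2500, 0.2500, 0.1667, 0.3333], E[r] = 2.0833, γ^t·E[r] = 2.083333, running G = 2.083333
t=1: π = [0.3056, 0.2917, 0.1736, 0.2292], E[r] = 1.8472, γ^t·E[r] = 1.293056, running G = 3.376389
t=2: π = [0.2894, 0.2986, 0.1701, 0.2419], E[r] = 1.8750, γ^t·E[r] = 0.918750, running G = 4.295139
t=3: π = [0.2895, 0.2998, 0.1709, 0.2398], E[r] = 1.8736, γ^t·E[r] = 0.642662, running G = 4.937801
t=4: π = [0.2891, 0.3000, 0.1710, 0.2399], E[r] = 1.8748, γ^t·E[r] = 0.450137, running G = 5.387938
t=5: π = [0.2891, 0.3000, 0.1711, 0.2398], E[r] = 1.8749, γ^t·E[r] = 0.315119, running G = 5.703057
t=6: π = [0.2891, 0.3000, 0.1711, 0.2398], E[r] = 1.8750, γ^t·E[r] = 0.220590, running G = 5.923648
t=7: π = [0.2891, 0.3000, 0.1711, 0.2398], E[r] = 1.8750, γ^t·E[r] = 0.154414, running G = 6.078062
t=8: π = [0.2891, 0.3000, 0.1711, 0.2398], E[r] = 1.8750, γ^t·E[r] = 0.108090, running G = 6.186152

G = 6.1862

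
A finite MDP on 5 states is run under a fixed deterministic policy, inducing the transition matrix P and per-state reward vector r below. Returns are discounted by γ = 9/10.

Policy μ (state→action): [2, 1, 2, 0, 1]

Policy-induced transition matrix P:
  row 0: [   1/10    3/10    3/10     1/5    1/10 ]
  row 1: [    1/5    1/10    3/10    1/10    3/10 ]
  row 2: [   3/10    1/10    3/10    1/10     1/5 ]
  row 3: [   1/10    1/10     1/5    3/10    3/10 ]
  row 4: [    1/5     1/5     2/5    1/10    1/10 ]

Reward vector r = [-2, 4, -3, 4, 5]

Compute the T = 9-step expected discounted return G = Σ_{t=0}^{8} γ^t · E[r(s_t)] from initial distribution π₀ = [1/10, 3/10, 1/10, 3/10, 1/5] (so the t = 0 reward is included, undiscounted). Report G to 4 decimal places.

t=0: π = [0.1000, 0.3000, 0.1000, 0.3000, 0.2000], E[r] = 2.9000, γ^t·E[r] = 2.900000, running G = 2.900000
t=1: π = [0.1700, 0.1400, 0.2900, 0.1700, 0.2300], E[r] = 1.1800, γ^t·E[r] = 1.062000, running G = 3.962000
t=2: π = [0.1950, 0.1570, 0.3060, 0.1510, 0.1910], E[r] = 0.8790, γ^t·E[r] = 0.711990, running G = 4.673990
t=3: π = [0.1960, 0.1581, 0.3040, 0.1497, 0.1922], E[r] = 0.8882, γ^t·E[r] = 0.647498, running G = 5.321488
t=4: π = [0.1958, 0.1584, 0.3043, 0.1495, 0.1920], E[r] = 0.8872, γ^t·E[r] = 0.582112, running G = 5.903599
t=5: π = [0.1959, 0.1584, 0.3042, 0.1495, 0.1920], E[r] = 0.8870, γ^t·E[r] = 0.523762, running G = 6.427361
t=6: π = [0.1959, 0.1584, 0.3043, 0.1495, 0.1920], E[r] = 0.8869, γ^t·E[r] = 0.471340, running G = 6.898701
t=7: π = [0.1959, 0.1584, 0.3043, 0.1495, 0.1920], E[r] = 0.8869, γ^t·E[r] = 0.424209, running G = 7.322910
t=8: π = [0.1959, 0.1584, 0.3043, 0.1495, 0.1920], E[r] = 0.8869, γ^t·E[r] = 0.381787, running G = 7.704697

G = 7.7047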